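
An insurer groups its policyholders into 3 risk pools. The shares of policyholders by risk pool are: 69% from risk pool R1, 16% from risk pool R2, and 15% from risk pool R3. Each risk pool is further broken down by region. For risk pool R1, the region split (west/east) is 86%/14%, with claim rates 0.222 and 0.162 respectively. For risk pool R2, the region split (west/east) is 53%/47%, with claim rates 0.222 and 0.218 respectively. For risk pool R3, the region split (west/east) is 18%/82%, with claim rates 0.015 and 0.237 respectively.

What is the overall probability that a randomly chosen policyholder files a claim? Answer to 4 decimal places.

0.2122

P(C|R1) = 0.86·0.222 + 0.14·0.162 = 0.19092 + 0.02268 = 0.2136
P(C|R2) = 0.53·0.222 + 0.47·0.218 = 0.11766 + 0.10246 = 0.22012
P(C|R3) = 0.18·0.015 + 0.82·0.237 = 0.0027 + 0.19434 = 0.19704
By total probability over the outer partition,
P(C) = 0.69·0.2136 + 0.16·0.22012 + 0.15·0.19704
      = 0.147384 + 0.0352192 + 0.029556 = 0.2121592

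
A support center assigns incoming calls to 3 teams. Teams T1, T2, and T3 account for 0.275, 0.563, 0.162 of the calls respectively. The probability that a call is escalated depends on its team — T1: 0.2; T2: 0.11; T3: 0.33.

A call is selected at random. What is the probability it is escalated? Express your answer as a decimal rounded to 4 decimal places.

Using total probability over the partition,
P(E) = P(E|T1)·P(T1) + P(E|T2)·P(T2) + P(E|T3)·P(T3)
      = 0.2·0.275 + 0.11·0.563 + 0.33·0.162
      = 0.055 + 0.06193 + 0.05346 = 0.17039

P(E) ≈ 0.1704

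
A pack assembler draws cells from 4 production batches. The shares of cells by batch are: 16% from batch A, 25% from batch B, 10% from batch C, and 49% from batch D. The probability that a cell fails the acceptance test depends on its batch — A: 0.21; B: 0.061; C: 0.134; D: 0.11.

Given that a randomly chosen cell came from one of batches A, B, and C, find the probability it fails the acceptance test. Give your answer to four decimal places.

0.1221

Let S = {A, B, C}.
P(S) = 0.16 + 0.25 + 0.1 = 0.51.
P(F ∩ S) = 0.21·0.16 + 0.061·0.25 + 0.134·0.1 = 0.0336 + 0.01525 + 0.0134 = 0.06225.
P(F | S) = 0.06225 / 0.51 = 0.122059…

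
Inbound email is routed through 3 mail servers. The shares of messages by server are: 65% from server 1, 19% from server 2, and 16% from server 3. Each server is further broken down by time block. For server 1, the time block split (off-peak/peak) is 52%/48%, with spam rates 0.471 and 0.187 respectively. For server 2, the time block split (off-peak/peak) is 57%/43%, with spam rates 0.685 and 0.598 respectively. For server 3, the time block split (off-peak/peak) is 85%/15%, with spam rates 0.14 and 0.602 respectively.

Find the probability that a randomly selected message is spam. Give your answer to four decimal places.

P(S|1) = 0.52·0.471 + 0.48·0.187 = 0.24492 + 0.08976 = 0.33468
P(S|2) = 0.57·0.685 + 0.43·0.598 = 0.39045 + 0.25714 = 0.64759
P(S|3) = 0.85·0.14 + 0.15·0.602 = 0.119 + 0.0903 = 0.2093
Then overall,
P(S) = 0.65·0.33468 + 0.19·0.64759 + 0.16·0.2093
      = 0.217542 + 0.1230421 + 0.033488 = 0.3740721

P(S) ≈ 0.3741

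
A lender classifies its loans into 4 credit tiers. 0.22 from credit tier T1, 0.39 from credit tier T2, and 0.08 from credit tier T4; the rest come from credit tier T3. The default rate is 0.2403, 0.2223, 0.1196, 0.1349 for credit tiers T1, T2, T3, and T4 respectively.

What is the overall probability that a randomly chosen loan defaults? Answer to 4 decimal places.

0.1874

P(T3) = 1 − (0.22 + 0.39 + 0.08) = 0.31.
P(D) = P(D|T1)·P(T1) + P(D|T2)·P(T2) + P(D|T3)·P(T3) + P(D|T4)·P(T4)
      = 0.2403·0.22 + 0.2223·0.39 + 0.1196·0.31 + 0.1349·0.08
      = 0.052866 + 0.086697 + 0.037076 + 0.010792 = 0.187431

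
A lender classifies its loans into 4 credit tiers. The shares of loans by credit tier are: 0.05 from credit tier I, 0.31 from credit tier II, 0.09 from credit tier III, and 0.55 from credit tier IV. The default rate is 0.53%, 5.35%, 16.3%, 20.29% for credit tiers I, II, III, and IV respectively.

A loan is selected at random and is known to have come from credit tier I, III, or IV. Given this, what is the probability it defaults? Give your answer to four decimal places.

P(D|S) ≈ 0.1834

Let S = {I, III, IV}.
P(S) = 0.05 + 0.09 + 0.55 = 0.69.
P(D ∩ S) = 0.0053·0.05 + 0.163·0.09 + 0.2029·0.55 = 0.000265 + 0.01467 + 0.111595 = 0.12653.
P(D | S) = 0.12653 / 0.69 = 0.183377…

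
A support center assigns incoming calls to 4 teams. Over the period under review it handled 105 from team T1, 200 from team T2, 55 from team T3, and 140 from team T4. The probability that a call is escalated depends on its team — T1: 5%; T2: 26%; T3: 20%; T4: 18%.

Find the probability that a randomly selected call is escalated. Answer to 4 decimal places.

0.1869

Total: 105 + 200 + 55 + 140 = 500.
P(T1) = 105/500 = 0.21. P(T2) = 200/500 = 0.4. P(T3) = 55/500 = 0.11. P(T4) = 140/500 = 0.28.
Using total probability over the partition,
P(E) = P(E|T1)·P(T1) + P(E|T2)·P(T2) + P(E|T3)·P(T3) + P(E|T4)·P(T4)
      = 0.05·0.21 + 0.26·0.4 + 0.2·0.11 + 0.18·0.28
      = 0.0105 + 0.104 + 0.022 + 0.0504 = 0.1869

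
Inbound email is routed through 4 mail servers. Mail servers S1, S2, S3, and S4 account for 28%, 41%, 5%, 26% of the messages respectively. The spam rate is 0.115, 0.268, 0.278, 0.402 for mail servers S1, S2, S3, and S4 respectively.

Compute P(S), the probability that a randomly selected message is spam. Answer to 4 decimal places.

P(S) ≈ 0.2605

P(S) = P(S|S1)·P(S1) + P(S|S2)·P(S2) + P(S|S3)·P(S3) + P(S|S4)·P(S4)
      = 0.115·0.28 + 0.268·0.41 + 0.278·0.05 + 0.402·0.26
      = 0.0322 + 0.10988 + 0.0139 + 0.10452 = 0.2605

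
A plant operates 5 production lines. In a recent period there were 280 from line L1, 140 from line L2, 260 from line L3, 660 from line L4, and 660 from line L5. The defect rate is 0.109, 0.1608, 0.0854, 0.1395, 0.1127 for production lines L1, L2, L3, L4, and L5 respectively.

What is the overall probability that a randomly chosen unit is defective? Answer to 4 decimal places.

Total: 280 + 140 + 260 + 660 + 660 = 2000.
P(L1) = 280/2000 = 0.14. P(L2) = 140/2000 = 0.07. P(L3) = 260/2000 = 0.13. P(L4) = 660/2000 = 0.33. P(L5) = 660/2000 = 0.33.
P(D) = P(D|L1)·P(L1) + P(D|L2)·P(L2) + P(D|L3)·P(L3) + P(D|L4)·P(L4) + P(D|L5)·P(L5)
      = 0.109·0.14 + 0.1608·0.07 + 0.0854·0.13 + 0.1395·0.33 + 0.1127·0.33
      = 0.01526 + 0.011256 + 0.011102 + 0.046035 + 0.037191 = 0.120844

P(D) ≈ 0.1208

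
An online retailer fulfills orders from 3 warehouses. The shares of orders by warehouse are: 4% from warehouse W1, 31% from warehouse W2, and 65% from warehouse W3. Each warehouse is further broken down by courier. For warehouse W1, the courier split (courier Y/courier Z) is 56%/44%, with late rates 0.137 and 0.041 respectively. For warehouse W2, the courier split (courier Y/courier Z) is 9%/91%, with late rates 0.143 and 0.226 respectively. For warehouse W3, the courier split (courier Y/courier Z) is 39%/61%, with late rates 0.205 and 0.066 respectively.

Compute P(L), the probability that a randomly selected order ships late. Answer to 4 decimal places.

P(L|W1) = 0.56·0.137 + 0.44·0.041 = 0.07672 + 0.01804 = 0.09476
P(L|W2) = 0.09·0.143 + 0.91·0.226 = 0.01287 + 0.20566 = 0.21853
P(L|W3) = 0.39·0.205 + 0.61·0.066 = 0.07995 + 0.04026 = 0.12021
Then overall,
P(L) = 0.04·0.09476 + 0.31·0.21853 + 0.65·0.12021
      = 0.0037904 + 0.0677443 + 0.0781365 = 0.1496712

P(L) ≈ 0.1497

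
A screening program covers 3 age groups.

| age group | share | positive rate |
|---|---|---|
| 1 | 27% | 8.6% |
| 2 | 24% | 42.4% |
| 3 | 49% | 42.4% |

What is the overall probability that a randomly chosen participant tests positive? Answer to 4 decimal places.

By the law of total probability,
P(T) = P(T|1)·P(1) + P(T|2)·P(2) + P(T|3)·P(3)
      = 0.086·0.27 + 0.424·0.24 + 0.424·0.49
      = 0.02322 + 0.10176 + 0.20776 = 0.33274

0.3327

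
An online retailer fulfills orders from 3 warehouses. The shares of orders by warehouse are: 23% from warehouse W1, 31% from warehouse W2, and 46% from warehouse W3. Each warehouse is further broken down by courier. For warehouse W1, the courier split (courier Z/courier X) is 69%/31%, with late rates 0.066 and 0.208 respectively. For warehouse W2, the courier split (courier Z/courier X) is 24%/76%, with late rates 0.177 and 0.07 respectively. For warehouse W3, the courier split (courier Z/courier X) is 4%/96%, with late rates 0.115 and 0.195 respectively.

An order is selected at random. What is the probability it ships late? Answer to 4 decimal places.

P(L) ≈ 0.1432

P(L|W1) = 0.69·0.066 + 0.31·0.208 = 0.04554 + 0.06448 = 0.11002
P(L|W2) = 0.24·0.177 + 0.76·0.07 = 0.04248 + 0.0532 = 0.09568
P(L|W3) = 0.04·0.115 + 0.96·0.195 = 0.0046 + 0.1872 = 0.1918
Then overall,
P(L) = 0.23·0.11002 + 0.31·0.09568 + 0.46·0.1918
      = 0.0253046 + 0.0296608 + 0.088228 = 0.1431934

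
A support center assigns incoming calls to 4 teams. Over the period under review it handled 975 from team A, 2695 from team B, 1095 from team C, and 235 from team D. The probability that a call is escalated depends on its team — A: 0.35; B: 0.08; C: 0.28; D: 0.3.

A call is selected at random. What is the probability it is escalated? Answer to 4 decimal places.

P(E) ≈ 0.1868

Total: 975 + 2695 + 1095 + 235 = 5000.
P(A) = 975/5000 = 0.195. P(B) = 2695/5000 = 0.539. P(C) = 1095/5000 = 0.219. P(D) = 235/5000 = 0.047.
Using total probability over the partition,
P(E) = P(E|A)·P(A) + P(E|B)·P(B) + P(E|C)·P(C) + P(E|D)·P(D)
      = 0.35·0.195 + 0.08·0.539 + 0.28·0.219 + 0.3·0.047
      = 0.06825 + 0.04312 + 0.06132 + 0.0141 = 0.18679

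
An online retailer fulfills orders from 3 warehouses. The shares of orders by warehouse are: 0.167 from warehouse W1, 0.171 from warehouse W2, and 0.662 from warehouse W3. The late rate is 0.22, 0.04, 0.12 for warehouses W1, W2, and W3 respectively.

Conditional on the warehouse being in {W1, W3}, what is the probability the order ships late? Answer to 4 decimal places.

0.1401

Let S = {W1, W3}.
P(S) = 0.167 + 0.662 = 0.829.
P(L ∩ S) = 0.22·0.167 + 0.12·0.662 = 0.03674 + 0.07944 = 0.11618.
P(L | S) = 0.11618 / 0.829 = 0.140145…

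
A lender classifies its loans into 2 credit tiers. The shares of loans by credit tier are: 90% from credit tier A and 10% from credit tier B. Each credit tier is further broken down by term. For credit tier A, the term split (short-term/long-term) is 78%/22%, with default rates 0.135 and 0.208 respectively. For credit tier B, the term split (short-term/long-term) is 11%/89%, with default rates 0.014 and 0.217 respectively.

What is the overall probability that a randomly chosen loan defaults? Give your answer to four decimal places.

P(D|A) = 0.78·0.135 + 0.22·0.208 = 0.1053 + 0.04576 = 0.15106
P(D|B) = 0.11·0.014 + 0.89·0.217 = 0.00154 + 0.19313 = 0.19467
By total probability over the outer partition,
P(D) = 0.9·0.15106 + 0.1·0.19467
      = 0.135954 + 0.019467 = 0.155421

0.1554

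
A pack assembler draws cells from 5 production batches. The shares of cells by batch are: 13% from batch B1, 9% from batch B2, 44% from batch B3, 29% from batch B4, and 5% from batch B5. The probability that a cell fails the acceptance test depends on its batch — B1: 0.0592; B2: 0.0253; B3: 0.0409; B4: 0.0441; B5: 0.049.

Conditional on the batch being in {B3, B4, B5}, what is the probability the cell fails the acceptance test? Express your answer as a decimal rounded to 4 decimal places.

P(F|S) ≈ 0.0426

Let S = {B3, B4, B5}.
P(S) = 0.44 + 0.29 + 0.05 = 0.78.
P(F ∩ S) = 0.0409·0.44 + 0.0441·0.29 + 0.049·0.05 = 0.017996 + 0.012789 + 0.00245 = 0.033235.
P(F | S) = 0.033235 / 0.78 = 0.042609…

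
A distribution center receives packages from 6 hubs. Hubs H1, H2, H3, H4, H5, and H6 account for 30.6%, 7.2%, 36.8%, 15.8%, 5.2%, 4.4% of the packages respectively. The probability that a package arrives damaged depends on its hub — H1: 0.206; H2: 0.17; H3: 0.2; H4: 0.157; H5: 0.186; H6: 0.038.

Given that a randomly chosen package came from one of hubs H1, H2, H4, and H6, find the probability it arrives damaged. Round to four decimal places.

0.1754

Let S = {H1, H2, H4, H6}.
P(S) = 0.306 + 0.072 + 0.158 + 0.044 = 0.58.
P(D ∩ S) = 0.206·0.306 + 0.17·0.072 + 0.157·0.158 + 0.038·0.044 = 0.063036 + 0.01224 + 0.024806 + 0.001672 = 0.101754.
P(D | S) = 0.101754 / 0.58 = 0.175438…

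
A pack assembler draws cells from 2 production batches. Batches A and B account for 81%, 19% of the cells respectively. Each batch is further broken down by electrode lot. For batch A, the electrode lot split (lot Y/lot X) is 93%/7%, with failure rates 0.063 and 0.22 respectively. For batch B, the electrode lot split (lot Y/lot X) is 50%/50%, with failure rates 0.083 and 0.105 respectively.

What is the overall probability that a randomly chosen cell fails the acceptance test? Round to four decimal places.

0.0778

P(F|A) = 0.93·0.063 + 0.07·0.22 = 0.05859 + 0.0154 = 0.07399
P(F|B) = 0.5·0.083 + 0.5·0.105 = 0.0415 + 0.0525 = 0.094
Then overall,
P(F) = 0.81·0.07399 + 0.19·0.094
      = 0.0599319 + 0.01786 = 0.0777919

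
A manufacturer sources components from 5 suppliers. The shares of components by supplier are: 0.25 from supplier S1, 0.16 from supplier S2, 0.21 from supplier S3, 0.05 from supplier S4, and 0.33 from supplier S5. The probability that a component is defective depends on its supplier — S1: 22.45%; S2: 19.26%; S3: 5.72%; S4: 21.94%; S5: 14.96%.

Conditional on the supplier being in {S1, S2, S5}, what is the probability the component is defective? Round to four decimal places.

P(D|S) ≈ 0.1842

Let S = {S1, S2, S5}.
P(S) = 0.25 + 0.16 + 0.33 = 0.74.
P(D ∩ S) = 0.2245·0.25 + 0.1926·0.16 + 0.1496·0.33 = 0.056125 + 0.030816 + 0.049368 = 0.136309.
P(D | S) = 0.136309 / 0.74 = 0.184201…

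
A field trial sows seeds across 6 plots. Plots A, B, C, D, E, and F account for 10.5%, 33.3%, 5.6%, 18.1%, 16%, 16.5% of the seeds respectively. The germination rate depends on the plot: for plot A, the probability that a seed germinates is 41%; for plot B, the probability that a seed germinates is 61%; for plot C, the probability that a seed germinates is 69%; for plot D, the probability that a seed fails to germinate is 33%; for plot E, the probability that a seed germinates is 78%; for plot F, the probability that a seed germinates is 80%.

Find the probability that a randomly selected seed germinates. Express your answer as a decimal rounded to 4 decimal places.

P(G|D) = 1 − 0.33 = 0.67.
P(G) = P(G|A)·P(A) + P(G|B)·P(B) + P(G|C)·P(C) + P(G|D)·P(D) + P(G|E)·P(E) + P(G|F)·P(F)
      = 0.41·0.105 + 0.61·0.333 + 0.69·0.056 + 0.67·0.181 + 0.78·0.16 + 0.8·0.165
      = 0.04305 + 0.20313 + 0.03864 + 0.12127 + 0.1248 + 0.132 = 0.66289

0.6629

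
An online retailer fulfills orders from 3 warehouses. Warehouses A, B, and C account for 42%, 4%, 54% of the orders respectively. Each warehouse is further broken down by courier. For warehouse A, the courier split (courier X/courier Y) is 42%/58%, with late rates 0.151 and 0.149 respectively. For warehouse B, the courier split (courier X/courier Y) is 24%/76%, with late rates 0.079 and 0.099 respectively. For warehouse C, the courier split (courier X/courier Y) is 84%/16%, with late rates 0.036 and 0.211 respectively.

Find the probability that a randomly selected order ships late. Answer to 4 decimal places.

0.1013

P(L|A) = 0.42·0.151 + 0.58·0.149 = 0.06342 + 0.08642 = 0.14984
P(L|B) = 0.24·0.079 + 0.76·0.099 = 0.01896 + 0.07524 = 0.0942
P(L|C) = 0.84·0.036 + 0.16·0.211 = 0.03024 + 0.03376 = 0.064
Then overall,
P(L) = 0.42·0.14984 + 0.04·0.0942 + 0.54·0.064
      = 0.0629328 + 0.003768 + 0.03456 = 0.1012608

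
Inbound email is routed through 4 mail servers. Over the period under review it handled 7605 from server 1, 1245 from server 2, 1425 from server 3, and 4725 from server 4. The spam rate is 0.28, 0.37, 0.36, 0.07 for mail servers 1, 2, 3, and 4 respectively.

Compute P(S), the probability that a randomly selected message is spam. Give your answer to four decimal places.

Total: 7605 + 1245 + 1425 + 4725 = 15000.
P(1) = 7605/15000 = 0.507. P(2) = 1245/15000 = 0.083. P(3) = 1425/15000 = 0.095. P(4) = 4725/15000 = 0.315.
Summing over the partition,
P(S) = P(S|1)·P(1) + P(S|2)·P(2) + P(S|3)·P(3) + P(S|4)·P(4)
      = 0.28·0.507 + 0.37·0.083 + 0.36·0.095 + 0.07·0.315
      = 0.14196 + 0.03071 + 0.0342 + 0.02205 = 0.22892

0.2289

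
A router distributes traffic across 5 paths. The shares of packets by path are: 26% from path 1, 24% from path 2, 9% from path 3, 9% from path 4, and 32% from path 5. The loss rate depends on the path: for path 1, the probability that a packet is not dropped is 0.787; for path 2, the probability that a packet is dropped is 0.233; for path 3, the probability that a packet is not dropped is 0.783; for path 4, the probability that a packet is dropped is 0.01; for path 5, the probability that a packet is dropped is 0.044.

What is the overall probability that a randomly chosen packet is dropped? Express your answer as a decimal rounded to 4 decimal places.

P(L|1) = 1 − 0.787 = 0.213.
P(L|3) = 1 − 0.783 = 0.217.
P(L) = P(L|1)·P(1) + P(L|2)·P(2) + P(L|3)·P(3) + P(L|4)·P(4) + P(L|5)·P(5)
      = 0.213·0.26 + 0.233·0.24 + 0.217·0.09 + 0.01·0.09 + 0.044·0.32
      = 0.05538 + 0.05592 + 0.01953 + 0.0009 + 0.01408 = 0.14581

P(L) ≈ 0.1458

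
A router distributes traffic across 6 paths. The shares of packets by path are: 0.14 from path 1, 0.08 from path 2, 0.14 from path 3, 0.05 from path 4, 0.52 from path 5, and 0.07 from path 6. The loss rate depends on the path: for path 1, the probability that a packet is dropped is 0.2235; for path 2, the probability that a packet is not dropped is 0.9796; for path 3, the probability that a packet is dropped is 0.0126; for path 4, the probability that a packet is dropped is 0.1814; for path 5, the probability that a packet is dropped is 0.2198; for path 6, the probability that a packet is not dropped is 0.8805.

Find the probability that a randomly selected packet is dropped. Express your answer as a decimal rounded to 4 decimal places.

P(L) ≈ 0.1664

P(L|2) = 1 − 0.9796 = 0.0204.
P(L|6) = 1 − 0.8805 = 0.1195.
By the law of total probability,
P(L) = P(L|1)·P(1) + P(L|2)·P(2) + P(L|3)·P(3) + P(L|4)·P(4) + P(L|5)·P(5) + P(L|6)·P(6)
      = 0.2235·0.14 + 0.0204·0.08 + 0.0126·0.14 + 0.1814·0.05 + 0.2198·0.52 + 0.1195·0.07
      = 0.03129 + 0.001632 + 0.001764 + 0.00907 + 0.114296 + 0.008365 = 0.166417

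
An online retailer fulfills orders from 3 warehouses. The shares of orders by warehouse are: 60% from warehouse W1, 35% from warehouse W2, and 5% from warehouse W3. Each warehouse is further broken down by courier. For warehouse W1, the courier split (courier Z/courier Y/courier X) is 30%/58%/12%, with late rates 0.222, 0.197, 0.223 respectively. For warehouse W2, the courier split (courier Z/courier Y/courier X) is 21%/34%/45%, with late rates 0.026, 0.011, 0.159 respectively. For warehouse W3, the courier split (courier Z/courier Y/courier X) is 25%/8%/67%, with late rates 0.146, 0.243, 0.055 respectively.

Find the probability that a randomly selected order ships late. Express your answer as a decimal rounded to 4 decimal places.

P(L|W1) = 0.3·0.222 + 0.58·0.197 + 0.12·0.223 = 0.0666 + 0.11426 + 0.02676 = 0.20762
P(L|W2) = 0.21·0.026 + 0.34·0.011 + 0.45·0.159 = 0.00546 + 0.00374 + 0.07155 = 0.08075
P(L|W3) = 0.25·0.146 + 0.08·0.243 + 0.67·0.055 = 0.0365 + 0.01944 + 0.03685 = 0.09279
By total probability over the outer partition,
P(L) = 0.6·0.20762 + 0.35·0.08075 + 0.05·0.09279
      = 0.124572 + 0.0282625 + 0.0046395 = 0.157474

0.1575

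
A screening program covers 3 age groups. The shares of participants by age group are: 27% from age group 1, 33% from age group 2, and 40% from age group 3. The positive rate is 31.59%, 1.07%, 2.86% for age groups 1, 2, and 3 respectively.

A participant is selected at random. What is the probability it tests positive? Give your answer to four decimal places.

Using total probability over the partition,
P(T) = P(T|1)·P(1) + P(T|2)·P(2) + P(T|3)·P(3)
      = 0.3159·0.27 + 0.0107·0.33 + 0.0286·0.4
      = 0.085293 + 0.003531 + 0.01144 = 0.100264

0.1003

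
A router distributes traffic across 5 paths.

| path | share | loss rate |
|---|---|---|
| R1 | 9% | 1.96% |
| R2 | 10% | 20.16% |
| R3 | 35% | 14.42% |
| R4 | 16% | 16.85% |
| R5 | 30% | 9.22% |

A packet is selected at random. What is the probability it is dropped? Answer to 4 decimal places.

P(L) ≈ 0.1270

P(L) = P(L|R1)·P(R1) + P(L|R2)·P(R2) + P(L|R3)·P(R3) + P(L|R4)·P(R4) + P(L|R5)·P(R5)
      = 0.0196·0.09 + 0.2016·0.1 + 0.1442·0.35 + 0.1685·0.16 + 0.0922·0.3
      = 0.001764 + 0.02016 + 0.05047 + 0.02696 + 0.02766 = 0.127014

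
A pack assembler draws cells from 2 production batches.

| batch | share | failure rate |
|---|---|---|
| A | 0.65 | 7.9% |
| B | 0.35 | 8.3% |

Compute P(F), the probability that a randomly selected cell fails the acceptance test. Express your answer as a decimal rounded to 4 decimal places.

0.0804

P(F) = P(F|A)·P(A) + P(F|B)·P(B)
      = 0.079·0.65 + 0.083·0.35
      = 0.05135 + 0.02905 = 0.0804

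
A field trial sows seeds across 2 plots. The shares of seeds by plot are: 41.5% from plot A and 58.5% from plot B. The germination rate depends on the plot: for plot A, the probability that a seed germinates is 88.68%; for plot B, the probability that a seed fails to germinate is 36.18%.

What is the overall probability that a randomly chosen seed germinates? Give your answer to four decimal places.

0.7414

P(G|B) = 1 − 0.3618 = 0.6382.
P(G) = P(G|A)·P(A) + P(G|B)·P(B)
      = 0.8868·0.415 + 0.6382·0.585
      = 0.368022 + 0.373347 = 0.741369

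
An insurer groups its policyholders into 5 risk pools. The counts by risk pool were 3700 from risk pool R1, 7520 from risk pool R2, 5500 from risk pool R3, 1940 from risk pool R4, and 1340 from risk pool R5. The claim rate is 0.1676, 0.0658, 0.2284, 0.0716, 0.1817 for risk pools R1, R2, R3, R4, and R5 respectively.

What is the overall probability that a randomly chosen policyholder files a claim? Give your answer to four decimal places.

P(C) ≈ 0.1377

Total: 3700 + 7520 + 5500 + 1940 + 1340 = 20000.
P(R1) = 3700/20000 = 0.185. P(R2) = 7520/20000 = 0.376. P(R3) = 5500/20000 = 0.275. P(R4) = 1940/20000 = 0.097. P(R5) = 1340/20000 = 0.067.
Summing over the partition,
P(C) = P(C|R1)·P(R1) + P(C|R2)·P(R2) + P(C|R3)·P(R3) + P(C|R4)·P(R4) + P(C|R5)·P(R5)
      = 0.1676·0.185 + 0.0658·0.376 + 0.2284·0.275 + 0.0716·0.097 + 0.1817·0.067
      = 0.031006 + 0.0247408 + 0.06281 + 0.0069452 + 0.0121739 = 0.1376759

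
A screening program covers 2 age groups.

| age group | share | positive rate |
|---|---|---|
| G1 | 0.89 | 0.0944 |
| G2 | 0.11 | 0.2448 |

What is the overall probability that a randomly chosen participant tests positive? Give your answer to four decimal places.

Using total probability over the partition,
P(T) = P(T|G1)·P(G1) + P(T|G2)·P(G2)
      = 0.0944·0.89 + 0.2448·0.11
      = 0.084016 + 0.026928 = 0.110944

P(T) ≈ 0.1109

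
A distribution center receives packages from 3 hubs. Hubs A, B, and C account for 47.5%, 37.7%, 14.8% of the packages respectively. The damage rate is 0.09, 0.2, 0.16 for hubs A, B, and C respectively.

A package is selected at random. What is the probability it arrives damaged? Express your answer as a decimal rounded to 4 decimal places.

P(D) ≈ 0.1418

P(D) = P(D|A)·P(A) + P(D|B)·P(B) + P(D|C)·P(C)
      = 0.09·0.475 + 0.2·0.377 + 0.16·0.148
      = 0.04275 + 0.0754 + 0.02368 = 0.14183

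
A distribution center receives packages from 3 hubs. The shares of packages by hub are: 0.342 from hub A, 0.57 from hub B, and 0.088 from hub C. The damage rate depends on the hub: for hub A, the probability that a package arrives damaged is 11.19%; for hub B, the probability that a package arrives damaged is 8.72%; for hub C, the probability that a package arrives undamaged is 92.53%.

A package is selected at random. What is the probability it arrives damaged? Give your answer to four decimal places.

P(D|C) = 1 − 0.9253 = 0.0747.
P(D) = P(D|A)·P(A) + P(D|B)·P(B) + P(D|C)·P(C)
      = 0.1119·0.342 + 0.0872·0.57 + 0.0747·0.088
      = 0.0382698 + 0.049704 + 0.0065736 = 0.0945474

P(D) ≈ 0.0945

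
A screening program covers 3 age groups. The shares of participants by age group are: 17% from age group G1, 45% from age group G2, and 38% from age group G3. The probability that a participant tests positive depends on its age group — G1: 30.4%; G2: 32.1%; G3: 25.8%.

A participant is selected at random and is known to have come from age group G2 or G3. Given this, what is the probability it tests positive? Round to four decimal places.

Let S = {G2, G3}.
P(S) = 0.45 + 0.38 = 0.83.
P(T ∩ S) = 0.321·0.45 + 0.258·0.38 = 0.14445 + 0.09804 = 0.24249.
P(T | S) = 0.24249 / 0.83 = 0.292157…

0.2922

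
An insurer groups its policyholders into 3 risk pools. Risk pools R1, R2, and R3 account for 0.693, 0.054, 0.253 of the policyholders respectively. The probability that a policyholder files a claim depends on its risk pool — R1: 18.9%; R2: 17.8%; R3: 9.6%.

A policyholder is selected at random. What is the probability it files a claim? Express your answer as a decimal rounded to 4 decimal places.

P(C) = P(C|R1)·P(R1) + P(C|R2)·P(R2) + P(C|R3)·P(R3)
      = 0.189·0.693 + 0.178·0.054 + 0.096·0.253
      = 0.130977 + 0.009612 + 0.024288 = 0.164877

P(C) ≈ 0.1649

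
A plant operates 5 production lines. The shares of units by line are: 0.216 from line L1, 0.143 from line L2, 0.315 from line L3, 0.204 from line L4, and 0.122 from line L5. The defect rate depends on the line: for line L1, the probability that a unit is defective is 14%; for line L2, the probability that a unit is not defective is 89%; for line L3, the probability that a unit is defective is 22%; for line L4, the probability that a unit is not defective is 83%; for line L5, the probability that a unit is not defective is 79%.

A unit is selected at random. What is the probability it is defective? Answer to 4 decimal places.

P(D|L2) = 1 − 0.89 = 0.11.
P(D|L4) = 1 − 0.83 = 0.17.
P(D|L5) = 1 − 0.79 = 0.21.
P(D) = P(D|L1)·P(L1) + P(D|L2)·P(L2) + P(D|L3)·P(L3) + P(D|L4)·P(L4) + P(D|L5)·P(L5)
      = 0.14·0.216 + 0.11·0.143 + 0.22·0.315 + 0.17·0.204 + 0.21·0.122
      = 0.03024 + 0.01573 + 0.0693 + 0.03468 + 0.02562 = 0.17557

0.1756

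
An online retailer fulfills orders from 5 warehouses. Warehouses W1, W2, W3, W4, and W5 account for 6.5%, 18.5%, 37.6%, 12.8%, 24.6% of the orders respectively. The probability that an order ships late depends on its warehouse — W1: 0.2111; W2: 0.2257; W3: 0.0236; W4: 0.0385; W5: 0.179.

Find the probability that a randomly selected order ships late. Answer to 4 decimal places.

0.1133

P(L) = P(L|W1)·P(W1) + P(L|W2)·P(W2) + P(L|W3)·P(W3) + P(L|W4)·P(W4) + P(L|W5)·P(W5)
      = 0.2111·0.065 + 0.2257·0.185 + 0.0236·0.376 + 0.0385·0.128 + 0.179·0.246
      = 0.0137215 + 0.0417545 + 0.0088736 + 0.004928 + 0.044034 = 0.1133116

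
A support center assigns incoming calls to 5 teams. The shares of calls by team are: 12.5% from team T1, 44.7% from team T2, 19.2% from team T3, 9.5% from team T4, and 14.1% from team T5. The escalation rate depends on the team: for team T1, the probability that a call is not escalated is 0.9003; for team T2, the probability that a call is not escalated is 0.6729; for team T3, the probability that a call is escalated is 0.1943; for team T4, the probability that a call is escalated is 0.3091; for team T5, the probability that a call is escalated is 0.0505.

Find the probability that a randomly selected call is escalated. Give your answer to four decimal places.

P(E) ≈ 0.2325

P(E|T1) = 1 − 0.9003 = 0.0997.
P(E|T2) = 1 − 0.6729 = 0.3271.
By the law of total probability,
P(E) = P(E|T1)·P(T1) + P(E|T2)·P(T2) + P(E|T3)·P(T3) + P(E|T4)·P(T4) + P(E|T5)·P(T5)
      = 0.0997·0.125 + 0.3271·0.447 + 0.1943·0.192 + 0.3091·0.095 + 0.0505·0.141
      = 0.0124625 + 0.1462137 + 0.0373056 + 0.0293645 + 0.0071205 = 0.2324668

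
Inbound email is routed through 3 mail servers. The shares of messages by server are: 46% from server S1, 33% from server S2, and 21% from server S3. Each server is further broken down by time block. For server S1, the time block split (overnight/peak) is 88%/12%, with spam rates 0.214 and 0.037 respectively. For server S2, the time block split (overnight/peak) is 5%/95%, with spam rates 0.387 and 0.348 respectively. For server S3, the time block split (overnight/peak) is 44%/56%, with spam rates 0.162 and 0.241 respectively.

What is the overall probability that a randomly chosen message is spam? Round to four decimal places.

P(S) ≈ 0.2475

P(S|S1) = 0.88·0.214 + 0.12·0.037 = 0.18832 + 0.00444 = 0.19276
P(S|S2) = 0.05·0.387 + 0.95·0.348 = 0.01935 + 0.3306 = 0.34995
P(S|S3) = 0.44·0.162 + 0.56·0.241 = 0.07128 + 0.13496 = 0.20624
Then overall,
P(S) = 0.46·0.19276 + 0.33·0.34995 + 0.21·0.20624
      = 0.0886696 + 0.1154835 + 0.0433104 = 0.2474635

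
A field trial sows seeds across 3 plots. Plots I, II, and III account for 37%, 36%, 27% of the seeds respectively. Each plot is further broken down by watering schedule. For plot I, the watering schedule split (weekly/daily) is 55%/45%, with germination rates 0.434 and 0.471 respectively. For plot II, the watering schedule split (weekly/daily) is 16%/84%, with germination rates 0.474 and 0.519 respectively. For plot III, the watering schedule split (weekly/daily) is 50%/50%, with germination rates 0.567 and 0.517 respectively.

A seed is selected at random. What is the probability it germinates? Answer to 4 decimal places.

P(G) ≈ 0.4973

P(G|I) = 0.55·0.434 + 0.45·0.471 = 0.2387 + 0.21195 = 0.45065
P(G|II) = 0.16·0.474 + 0.84·0.519 = 0.07584 + 0.43596 = 0.5118
P(G|III) = 0.5·0.567 + 0.5·0.517 = 0.2835 + 0.2585 = 0.542
Then overall,
P(G) = 0.37·0.45065 + 0.36·0.5118 + 0.27·0.542
      = 0.1667405 + 0.184248 + 0.14634 = 0.4973285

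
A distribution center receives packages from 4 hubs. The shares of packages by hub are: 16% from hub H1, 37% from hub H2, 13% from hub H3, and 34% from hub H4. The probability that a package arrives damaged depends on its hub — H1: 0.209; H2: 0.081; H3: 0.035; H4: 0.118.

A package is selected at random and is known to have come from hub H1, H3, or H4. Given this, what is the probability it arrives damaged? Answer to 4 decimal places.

P(D|S) ≈ 0.1240

Let S = {H1, H3, H4}.
P(S) = 0.16 + 0.13 + 0.34 = 0.63.
P(D ∩ S) = 0.209·0.16 + 0.035·0.13 + 0.118·0.34 = 0.03344 + 0.00455 + 0.04012 = 0.07811.
P(D | S) = 0.07811 / 0.63 = 0.123984…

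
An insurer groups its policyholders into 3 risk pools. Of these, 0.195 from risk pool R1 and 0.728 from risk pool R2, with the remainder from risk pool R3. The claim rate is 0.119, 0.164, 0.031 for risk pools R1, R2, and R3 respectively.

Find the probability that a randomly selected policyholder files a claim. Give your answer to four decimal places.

P(R3) = 1 − (0.195 + 0.728) = 0.077.
P(C) = P(C|R1)·P(R1) + P(C|R2)·P(R2) + P(C|R3)·P(R3)
      = 0.119·0.195 + 0.164·0.728 + 0.031·0.077
      = 0.023205 + 0.119392 + 0.002387 = 0.144984

P(C) ≈ 0.1450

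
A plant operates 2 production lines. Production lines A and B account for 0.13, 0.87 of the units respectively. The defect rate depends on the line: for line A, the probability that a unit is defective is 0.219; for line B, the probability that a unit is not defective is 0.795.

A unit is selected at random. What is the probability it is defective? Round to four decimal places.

P(D|B) = 1 − 0.795 = 0.205.
Summing over the partition,
P(D) = P(D|A)·P(A) + P(D|B)·P(B)
      = 0.219·0.13 + 0.205·0.87
      = 0.02847 + 0.17835 = 0.20682

0.2068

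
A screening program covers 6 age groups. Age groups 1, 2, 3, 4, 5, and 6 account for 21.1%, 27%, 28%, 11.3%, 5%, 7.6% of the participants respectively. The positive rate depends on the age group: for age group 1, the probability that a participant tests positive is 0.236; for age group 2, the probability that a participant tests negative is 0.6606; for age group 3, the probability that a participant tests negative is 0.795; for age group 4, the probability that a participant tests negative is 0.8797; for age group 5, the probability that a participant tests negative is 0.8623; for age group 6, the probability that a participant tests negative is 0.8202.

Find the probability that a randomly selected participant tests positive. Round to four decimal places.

P(T|2) = 1 − 0.6606 = 0.3394.
P(T|3) = 1 − 0.795 = 0.205.
P(T|4) = 1 − 0.8797 = 0.1203.
P(T|5) = 1 − 0.8623 = 0.1377.
P(T|6) = 1 − 0.8202 = 0.1798.
Using total probability over the partition,
P(T) = P(T|1)·P(1) + P(T|2)·P(2) + P(T|3)·P(3) + P(T|4)·P(4) + P(T|5)·P(5) + P(T|6)·P(6)
      = 0.236·0.211 + 0.3394·0.27 + 0.205·0.28 + 0.1203·0.113 + 0.1377·0.05 + 0.1798·0.076
      = 0.049796 + 0.091638 + 0.0574 + 0.0135939 + 0.006885 + 0.0136648 = 0.2329777

0.2330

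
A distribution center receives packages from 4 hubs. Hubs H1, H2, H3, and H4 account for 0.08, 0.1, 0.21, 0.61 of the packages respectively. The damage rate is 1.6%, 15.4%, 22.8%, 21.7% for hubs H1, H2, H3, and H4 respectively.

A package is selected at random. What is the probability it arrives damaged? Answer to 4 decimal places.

Using total probability over the partition,
P(D) = P(D|H1)·P(H1) + P(D|H2)·P(H2) + P(D|H3)·P(H3) + P(D|H4)·P(H4)
      = 0.016·0.08 + 0.154·0.1 + 0.228·0.21 + 0.217·0.61
      = 0.00128 + 0.0154 + 0.04788 + 0.13237 = 0.19693

P(D) ≈ 0.1969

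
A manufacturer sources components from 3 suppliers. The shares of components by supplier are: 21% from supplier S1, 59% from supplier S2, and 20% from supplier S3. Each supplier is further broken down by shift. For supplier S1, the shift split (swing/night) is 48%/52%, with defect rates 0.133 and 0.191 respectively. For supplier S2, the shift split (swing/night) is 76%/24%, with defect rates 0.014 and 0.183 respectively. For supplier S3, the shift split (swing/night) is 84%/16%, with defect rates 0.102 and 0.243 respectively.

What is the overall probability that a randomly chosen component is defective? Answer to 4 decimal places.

P(D) ≈ 0.0914

P(D|S1) = 0.48·0.133 + 0.52·0.191 = 0.06384 + 0.09932 = 0.16316
P(D|S2) = 0.76·0.014 + 0.24·0.183 = 0.01064 + 0.04392 = 0.05456
P(D|S3) = 0.84·0.102 + 0.16·0.243 = 0.08568 + 0.03888 = 0.12456
Then overall,
P(D) = 0.21·0.16316 + 0.59·0.05456 + 0.2·0.12456
      = 0.0342636 + 0.0321904 + 0.024912 = 0.091366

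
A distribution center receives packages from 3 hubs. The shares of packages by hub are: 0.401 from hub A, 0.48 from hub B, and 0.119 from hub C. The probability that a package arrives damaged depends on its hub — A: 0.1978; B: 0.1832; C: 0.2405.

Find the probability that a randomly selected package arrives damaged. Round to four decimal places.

P(D) ≈ 0.1959

P(D) = P(D|A)·P(A) + P(D|B)·P(B) + P(D|C)·P(C)
      = 0.1978·0.401 + 0.1832·0.48 + 0.2405·0.119
      = 0.0793178 + 0.087936 + 0.0286195 = 0.1958733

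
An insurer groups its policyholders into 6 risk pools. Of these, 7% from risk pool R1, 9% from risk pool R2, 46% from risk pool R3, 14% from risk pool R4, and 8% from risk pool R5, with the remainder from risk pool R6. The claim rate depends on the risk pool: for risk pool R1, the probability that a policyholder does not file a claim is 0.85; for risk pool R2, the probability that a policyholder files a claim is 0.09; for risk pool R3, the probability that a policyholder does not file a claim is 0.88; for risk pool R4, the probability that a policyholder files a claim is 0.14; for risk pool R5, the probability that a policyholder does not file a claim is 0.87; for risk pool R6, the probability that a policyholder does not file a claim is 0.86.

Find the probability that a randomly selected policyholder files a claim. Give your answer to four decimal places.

P(R6) = 1 − (0.07 + 0.09 + 0.46 + 0.14 + 0.08) = 0.16.
P(C|R1) = 1 − 0.85 = 0.15.
P(C|R3) = 1 − 0.88 = 0.12.
P(C|R5) = 1 − 0.87 = 0.13.
P(C|R6) = 1 − 0.86 = 0.14.
Summing over the partition,
P(C) = P(C|R1)·P(R1) + P(C|R2)·P(R2) + P(C|R3)·P(R3) + P(C|R4)·P(R4) + P(C|R5)·P(R5) + P(C|R6)·P(R6)
      = 0.15·0.07 + 0.09·0.09 + 0.12·0.46 + 0.14·0.14 + 0.13·0.08 + 0.14·0.16
      = 0.0105 + 0.0081 + 0.0552 + 0.0196 + 0.0104 + 0.0224 = 0.1262

0.1262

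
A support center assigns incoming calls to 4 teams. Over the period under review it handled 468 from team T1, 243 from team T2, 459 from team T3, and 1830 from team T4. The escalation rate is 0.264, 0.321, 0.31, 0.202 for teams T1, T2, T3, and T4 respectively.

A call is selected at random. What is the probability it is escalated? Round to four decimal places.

P(E) ≈ 0.2378

Total: 468 + 243 + 459 + 1830 = 3000.
P(T1) = 468/3000 = 0.156. P(T2) = 243/3000 = 0.081. P(T3) = 459/3000 = 0.153. P(T4) = 1830/3000 = 0.61.
Using total probability over the partition,
P(E) = P(E|T1)·P(T1) + P(E|T2)·P(T2) + P(E|T3)·P(T3) + P(E|T4)·P(T4)
      = 0.264·0.156 + 0.321·0.081 + 0.31·0.153 + 0.202·0.61
      = 0.041184 + 0.026001 + 0.04743 + 0.12322 = 0.237835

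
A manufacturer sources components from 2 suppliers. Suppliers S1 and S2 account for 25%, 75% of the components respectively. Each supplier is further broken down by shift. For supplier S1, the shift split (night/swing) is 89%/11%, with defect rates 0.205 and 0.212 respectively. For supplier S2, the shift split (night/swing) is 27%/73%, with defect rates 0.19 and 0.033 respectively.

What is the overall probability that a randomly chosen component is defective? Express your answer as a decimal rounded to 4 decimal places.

P(D) ≈ 0.1080

P(D|S1) = 0.89·0.205 + 0.11·0.212 = 0.18245 + 0.02332 = 0.20577
P(D|S2) = 0.27·0.19 + 0.73·0.033 = 0.0513 + 0.02409 = 0.07539
By total probability over the outer partition,
P(D) = 0.25·0.20577 + 0.75·0.07539
      = 0.0514425 + 0.0565425 = 0.107985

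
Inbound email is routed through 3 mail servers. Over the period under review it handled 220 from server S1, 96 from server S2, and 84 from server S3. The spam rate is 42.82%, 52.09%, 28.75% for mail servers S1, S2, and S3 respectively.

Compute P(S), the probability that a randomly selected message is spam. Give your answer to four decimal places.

Total: 220 + 96 + 84 = 400.
P(S1) = 220/400 = 0.55. P(S2) = 96/400 = 0.24. P(S3) = 84/400 = 0.21.
P(S) = P(S|S1)·P(S1) + P(S|S2)·P(S2) + P(S|S3)·P(S3)
      = 0.4282·0.55 + 0.5209·0.24 + 0.2875·0.21
      = 0.23551 + 0.125016 + 0.060375 = 0.420901

0.4209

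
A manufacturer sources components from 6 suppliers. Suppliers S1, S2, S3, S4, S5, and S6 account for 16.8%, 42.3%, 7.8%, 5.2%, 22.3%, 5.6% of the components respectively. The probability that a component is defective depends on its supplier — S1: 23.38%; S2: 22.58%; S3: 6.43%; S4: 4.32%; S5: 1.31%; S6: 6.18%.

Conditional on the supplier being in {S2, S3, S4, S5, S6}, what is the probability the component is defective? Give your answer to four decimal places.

0.1312

Let S = {S2, S3, S4, S5, S6}.
P(S) = 0.423 + 0.078 + 0.052 + 0.223 + 0.056 = 0.832.
P(D ∩ S) = 0.2258·0.423 + 0.0643·0.078 + 0.0432·0.052 + 0.0131·0.223 + 0.0618·0.056 = 0.0955134 + 0.0050154 + 0.0022464 + 0.0029213 + 0.0034608 = 0.1091573.
P(D | S) = 0.1091573 / 0.832 = 0.131199…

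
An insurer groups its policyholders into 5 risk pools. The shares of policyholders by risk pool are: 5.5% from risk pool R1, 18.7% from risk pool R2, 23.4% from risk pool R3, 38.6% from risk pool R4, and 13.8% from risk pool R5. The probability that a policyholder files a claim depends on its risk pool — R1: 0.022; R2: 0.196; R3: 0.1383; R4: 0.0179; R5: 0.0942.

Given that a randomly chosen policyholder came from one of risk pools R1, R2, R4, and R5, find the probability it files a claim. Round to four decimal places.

Let S = {R1, R2, R4, R5}.
P(S) = 0.055 + 0.187 + 0.386 + 0.138 = 0.766.
P(C ∩ S) = 0.022·0.055 + 0.196·0.187 + 0.0179·0.386 + 0.0942·0.138 = 0.00121 + 0.036652 + 0.0069094 + 0.0129996 = 0.057771.
P(C | S) = 0.057771 / 0.766 = 0.075419…

P(C|S) ≈ 0.0754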